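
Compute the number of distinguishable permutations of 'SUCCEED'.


Letters: 7, freq: {'S': 1, 'U': 1, 'C': 2, 'E': 2, 'D': 1}
7!/(1!×1!×2!×2!×1!) = 5040/4 = 1260

1260


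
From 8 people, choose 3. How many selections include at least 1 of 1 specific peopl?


Complement: C(8,3) - C(7,3) = 56 - 35 = 21

21


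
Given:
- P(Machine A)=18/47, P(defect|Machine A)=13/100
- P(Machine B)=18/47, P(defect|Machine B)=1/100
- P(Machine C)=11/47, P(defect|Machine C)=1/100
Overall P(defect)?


P(B) = Σ P(B|Aᵢ)×P(Aᵢ)
  13/100×18/47 = 117/2350
  1/100×18/47 = 9/2350
  1/100×11/47 = 11/4700
Sum = 263/4700

P(defect) = 263/4700 ≈ 5.60%


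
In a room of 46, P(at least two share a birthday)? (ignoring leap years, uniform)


P(all different) = Π(365-i)/365 for i=0..45
= 0.051747
P(match) = 1 - 0.051747 = 0.948253

P ≈ 0.9483 ≈ 94.83%


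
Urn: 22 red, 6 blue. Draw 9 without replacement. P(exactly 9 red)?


Hypergeometric: C(22,9)×C(6,0)/C(28,9)
= 497420×1/6906900 = 323/4485

P(X=9) = 323/4485 ≈ 7.20%


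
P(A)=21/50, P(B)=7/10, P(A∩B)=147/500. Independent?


P(A)×P(B) = 147/500
P(A∩B) = 147/500
Equal ✓ → Independent

Yes, independent


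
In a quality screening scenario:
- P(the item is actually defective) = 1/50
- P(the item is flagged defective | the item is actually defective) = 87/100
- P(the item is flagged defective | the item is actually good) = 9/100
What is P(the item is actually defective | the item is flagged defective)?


Using Bayes' theorem:
P(A|B) = P(B|A)·P(A) / P(B)

P(the item is flagged defective) = 87/100 × 1/50 + 9/100 × 49/50
= 87/5000 + 441/5000 = 66/625

P(the item is actually defective|the item is flagged defective) = (87/5000) / (66/625) = 29/176

P(the item is actually defective|the item is flagged defective) = 29/176 ≈ 16.48%


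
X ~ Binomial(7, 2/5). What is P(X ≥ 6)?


P(X ≥ 6) = Σ P(X=i) for i=6..7
P(X=6) = 1344/78125
P(X=7) = 128/78125
Sum = 1472/78125

P(X ≥ 6) = 1472/78125 ≈ 1.88%


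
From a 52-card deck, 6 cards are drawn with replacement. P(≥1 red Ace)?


P(not a red Ace) = 50/52 = 25/26
P(none in 6 draws) = (25/26)^6 = 244140625/308915776
P(≥1 red Ace) = 1 - 244140625/308915776 = 64775151/308915776

P = 64775151/308915776 ≈ 20.97%


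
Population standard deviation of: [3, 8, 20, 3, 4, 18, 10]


Mean = 66/7
  (3-66/7)²=2025/49
  (8-66/7)²=100/49
  (20-66/7)²=5476/49
  (3-66/7)²=2025/49
  (4-66/7)²=1444/49
  (18-66/7)²=3600/49
  (10-66/7)²=16/49
Σ(x-μ)² = 2098/7
σ² = (2098/7)/7 = 2098/49

σ = √(2098/49) ≈ 6.5434


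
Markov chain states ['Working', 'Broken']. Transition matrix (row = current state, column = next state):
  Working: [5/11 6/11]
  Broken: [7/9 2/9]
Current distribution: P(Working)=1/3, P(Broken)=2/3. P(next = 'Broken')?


P(next=Broken) = Σᵢ P(now=i)×P(i→Broken)
= 1/3×6/11 + 2/3×2/9
= 2/11 + 4/27 = 98/297

P = 98/297 ≈ 0.3300


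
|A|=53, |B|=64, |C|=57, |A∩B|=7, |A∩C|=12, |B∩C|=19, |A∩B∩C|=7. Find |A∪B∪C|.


|A∪B∪C| = 53+64+57-7-12-19+7 = 143

|A∪B∪C| = 143


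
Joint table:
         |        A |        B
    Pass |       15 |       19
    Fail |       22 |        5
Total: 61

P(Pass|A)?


P(Pass|A) = 15/(15+22) = 15/37

P = 15/37 ≈ 40.54%


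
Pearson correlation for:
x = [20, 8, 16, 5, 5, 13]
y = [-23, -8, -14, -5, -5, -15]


n=6, Σx=67, Σy=-70, Σxy=-993, Σx²=939, Σy²=1064
r = (6×(-993) - 67×(-70))/√((6×939 - 67²)(6×1064 - (-70)²))
= -1268/√(1145×1484) = -1268/√1699180 ≈ -1268/1303.5260 ≈ -0.9727

r ≈ -0.9727


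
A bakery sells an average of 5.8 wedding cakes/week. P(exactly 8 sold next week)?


Poisson(λ=5.8): P(X=8) = e^(-λ)×λ^k/k!
= e^(-5.8) × 5.8^8 / 8!
≈ 0.003027554745 × 1280630.81718 / 40320 ≈ 0.096160

P(X=8) ≈ 0.096160 ≈ 9.62%


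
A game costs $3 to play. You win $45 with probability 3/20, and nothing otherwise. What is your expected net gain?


E[gain] = (45-3)×3/20 + (-3)×17/20
= 63/10 - 51/20 = 15/4

Expected net gain = $15/4 ≈ $3.75


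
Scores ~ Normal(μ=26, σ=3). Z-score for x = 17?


z = (x - μ)/σ = (17 - 26)/3 = -3.0

z = -3.0


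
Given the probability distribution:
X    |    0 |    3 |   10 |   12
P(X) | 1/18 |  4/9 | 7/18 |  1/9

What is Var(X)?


E[X] = 59/9
E[X²] = 530/9
Var(X) = E[X²] - (E[X])² = 530/9 - 3481/81 = 1289/81

Var(X) = 1289/81 ≈ 15.9136


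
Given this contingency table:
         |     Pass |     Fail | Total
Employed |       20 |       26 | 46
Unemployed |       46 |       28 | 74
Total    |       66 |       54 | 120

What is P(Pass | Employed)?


P(Pass | Employed) = 20/(20+26) = 20/46 = 10/23

P(Pass|Employed) = 10/23 ≈ 43.48%


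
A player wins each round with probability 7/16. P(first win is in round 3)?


Geometric: P(X=3) = (1-p)^(k-1)×p = (9/16)^2×7/16 = 567/4096

P(X=3) = 567/4096 ≈ 13.84%


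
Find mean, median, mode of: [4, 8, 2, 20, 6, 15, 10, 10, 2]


Sorted: [2, 2, 4, 6, 8, 10, 10, 15, 20]
Mean = 77/9
Median = 8
Freq: {4: 1, 8: 1, 2: 2, 20: 1, 6: 1, 15: 1, 10: 2}
Mode: [2, 10]

Mean=77/9, Median=8, Mode=[2, 10]


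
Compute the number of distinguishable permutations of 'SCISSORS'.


Letters: 8, freq: {'S': 4, 'C': 1, 'I': 1, 'O': 1, 'R': 1}
8!/(4!×1!×1!×1!×1!) = 40320/24 = 1680

1680


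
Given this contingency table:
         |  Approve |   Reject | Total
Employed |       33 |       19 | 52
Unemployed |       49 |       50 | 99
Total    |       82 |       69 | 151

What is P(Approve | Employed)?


P(Approve | Employed) = 33/(33+19) = 33/52

P(Approve|Employed) = 33/52 ≈ 63.46%


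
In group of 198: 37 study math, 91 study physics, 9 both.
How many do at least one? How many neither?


|A∪B| = 37+91-9 = 119
Neither = 198-119 = 79

At least one: 119; Neither: 79


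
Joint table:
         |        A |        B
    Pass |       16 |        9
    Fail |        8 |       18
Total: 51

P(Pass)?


P(Pass) = (16+9)/51 = 25/51

P(Pass) = 25/51 ≈ 49.02%


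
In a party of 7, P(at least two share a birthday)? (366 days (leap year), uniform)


P(all different) = Π(366-i)/366 for i=0..6
= 0.943914
P(match) = 1 - 0.943914 = 0.056086

P ≈ 0.0561 ≈ 5.61%


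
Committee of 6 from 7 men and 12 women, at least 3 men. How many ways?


Count by #men:
  3M,3W: C(7,3)×C(12,3)=7700
  4M,2W: C(7,4)×C(12,2)=2310
  5M,1W: C(7,5)×C(12,1)=252
  6M,0W: C(7,6)×C(12,0)=7
Total = 10269

10269


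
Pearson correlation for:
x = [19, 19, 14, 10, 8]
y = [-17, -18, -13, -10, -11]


n=5, Σx=70, Σy=-69, Σxy=-1035, Σx²=1082, Σy²=1003
r = (5×(-1035) - 70×(-69))/√((5×1082 - 70²)(5×1003 - (-69)²))
= -345/√(510×254) = -345/√129540 ≈ -345/359.9167 ≈ -0.9586

r ≈ -0.9586


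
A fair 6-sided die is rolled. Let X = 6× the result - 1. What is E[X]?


E[die] = (1+6)/2 = 7/2
E[X] = 6×7/2 - 1 = 20

E[X] = 20


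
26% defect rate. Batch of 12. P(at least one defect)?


P(all good) = (37/50)^12 = 6582952005840035281/244140625000000000000
P(≥1 defect) = 237557672994159964719/244140625000000000000

P = 237557672994159964719/244140625000000000000 ≈ 97.30%


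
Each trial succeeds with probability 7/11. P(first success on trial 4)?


Geometric: P(X=4) = (1-p)^(k-1)×p = (4/11)^3×7/11 = 448/14641

P(X=4) = 448/14641 ≈ 3.06%


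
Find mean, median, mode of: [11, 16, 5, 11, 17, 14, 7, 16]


Sorted: [5, 7, 11, 11, 14, 16, 16, 17]
Mean = 97/8
Median = 25/2
Freq: {11: 2, 16: 2, 5: 1, 17: 1, 14: 1, 7: 1}
Mode: [11, 16]

Mean=97/8, Median=25/2, Mode=[11, 16]


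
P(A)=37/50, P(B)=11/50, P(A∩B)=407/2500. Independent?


P(A)×P(B) = 407/2500
P(A∩B) = 407/2500
Equal ✓ → Independent

Yes, independent


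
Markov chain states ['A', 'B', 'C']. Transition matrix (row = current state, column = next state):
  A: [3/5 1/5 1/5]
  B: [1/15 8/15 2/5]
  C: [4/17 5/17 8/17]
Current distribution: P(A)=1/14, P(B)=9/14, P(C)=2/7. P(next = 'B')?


P(next=B) = Σᵢ P(now=i)×P(i→B)
= 1/14×1/5 + 9/14×8/15 + 2/7×5/17
= 1/70 + 12/35 + 10/119 = 15/34

P = 15/34 ≈ 0.4412


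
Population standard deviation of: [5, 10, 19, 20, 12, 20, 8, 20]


Mean = 114/8 = 57/4
  (5-57/4)²=1369/16
  (10-57/4)²=289/16
  (19-57/4)²=361/16
  (20-57/4)²=529/16
  (12-57/4)²=81/16
  (20-57/4)²=529/16
  (8-57/4)²=625/16
  (20-57/4)²=529/16
Σ(x-μ)² = 539/2
σ² = (539/2)/8 = 539/16

σ = √(539/16) ≈ 5.8041


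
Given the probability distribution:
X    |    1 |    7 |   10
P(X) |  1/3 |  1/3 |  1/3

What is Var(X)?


E[X] = 6
E[X²] = 50
Var(X) = E[X²] - (E[X])² = 50 - 36 = 14

Var(X) = 14 ≈ 14.0000


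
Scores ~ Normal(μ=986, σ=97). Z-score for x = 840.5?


z = (x - μ)/σ = (840.5 - 986)/97 = -1.5

z = -1.5


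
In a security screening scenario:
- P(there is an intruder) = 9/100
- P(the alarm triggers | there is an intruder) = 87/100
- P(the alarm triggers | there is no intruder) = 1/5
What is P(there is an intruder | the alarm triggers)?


Using Bayes' theorem:
P(A|B) = P(B|A)·P(A) / P(B)

P(the alarm triggers) = 87/100 × 9/100 + 1/5 × 91/100
= 783/10000 + 91/500 = 2603/10000

P(there is an intruder|the alarm triggers) = (783/10000) / (2603/10000) = 783/2603

P(there is an intruder|the alarm triggers) = 783/2603 ≈ 30.08%


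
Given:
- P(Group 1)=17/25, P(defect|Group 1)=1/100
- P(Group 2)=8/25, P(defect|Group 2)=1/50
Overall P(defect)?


P(B) = Σ P(B|Aᵢ)×P(Aᵢ)
  1/100×17/25 = 17/2500
  1/50×8/25 = 4/625
Sum = 33/2500

P(defect) = 33/2500 ≈ 1.32%


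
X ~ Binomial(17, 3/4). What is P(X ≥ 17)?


P(X ≥ 17) = Σ P(X=i) for i=17..17
P(X=17) = 129140163/17179869184
Sum = 129140163/17179869184

P(X ≥ 17) = 129140163/17179869184 ≈ 0.75%


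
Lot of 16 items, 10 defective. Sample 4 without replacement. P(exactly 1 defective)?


Hypergeometric: C(10,1)×C(6,3)/C(16,4)
= 10×20/1820 = 10/91

P(X=1) = 10/91 ≈ 10.99%


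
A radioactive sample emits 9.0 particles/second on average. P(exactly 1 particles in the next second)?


Poisson(λ=9.0): P(X=1) = e^(-λ)×λ^k/k!
= e^(-9.0) × 9.0^1 / 1!
≈ 0.0001234098041 × 9 / 1 ≈ 0.001111

P(X=1) ≈ 0.001111 ≈ 0.11%


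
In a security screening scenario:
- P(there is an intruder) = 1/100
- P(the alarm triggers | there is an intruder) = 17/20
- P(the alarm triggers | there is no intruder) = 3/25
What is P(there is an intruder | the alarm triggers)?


Using Bayes' theorem:
P(A|B) = P(B|A)·P(A) / P(B)

P(the alarm triggers) = 17/20 × 1/100 + 3/25 × 99/100
= 17/2000 + 297/2500 = 1273/10000

P(there is an intruder|the alarm triggers) = (17/2000) / (1273/10000) = 85/1273

P(there is an intruder|the alarm triggers) = 85/1273 ≈ 6.68%


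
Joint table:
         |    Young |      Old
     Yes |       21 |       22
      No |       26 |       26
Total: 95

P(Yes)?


P(Yes) = (21+22)/95 = 43/95

P(Yes) = 43/95 ≈ 45.26%


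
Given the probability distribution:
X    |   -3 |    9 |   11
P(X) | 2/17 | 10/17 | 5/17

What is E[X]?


E[X] = Σ x·P(X=x)
= (-3)×(2/17) + (9)×(10/17) + (11)×(5/17)
= 139/17

E[X] = 139/17


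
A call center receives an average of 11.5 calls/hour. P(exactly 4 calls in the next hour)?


Poisson(λ=11.5): P(X=4) = e^(-λ)×λ^k/k!
= e^(-11.5) × 11.5^4 / 4!
≈ 1.01300936e-05 × 17490.0625 / 24 ≈ 0.007382

P(X=4) ≈ 0.007382 ≈ 0.74%


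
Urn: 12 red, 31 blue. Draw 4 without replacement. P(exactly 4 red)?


Hypergeometric: C(12,4)×C(31,0)/C(43,4)
= 495×1/123410 = 99/24682

P(X=4) = 99/24682 ≈ 0.40%


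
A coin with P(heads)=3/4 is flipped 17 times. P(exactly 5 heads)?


Binomial: P(X=5) = C(17,5)×p^5×(1-p)^12
= 6188 × 243/1024 × 1/16777216 = 375921/4294967296

P(X=5) = 375921/4294967296 ≈ 0.01%


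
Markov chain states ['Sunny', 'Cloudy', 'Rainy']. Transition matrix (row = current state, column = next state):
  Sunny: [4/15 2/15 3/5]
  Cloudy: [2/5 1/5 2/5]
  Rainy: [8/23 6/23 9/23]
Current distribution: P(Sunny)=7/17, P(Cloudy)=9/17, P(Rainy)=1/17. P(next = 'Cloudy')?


P(next=Cloudy) = Σᵢ P(now=i)×P(i→Cloudy)
= 7/17×2/15 + 9/17×1/5 + 1/17×6/23
= 14/255 + 9/85 + 6/391 = 1033/5865

P = 1033/5865 ≈ 0.1761


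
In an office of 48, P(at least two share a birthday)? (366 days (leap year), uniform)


P(all different) = Π(366-i)/366 for i=0..47
= 0.039768
P(match) = 1 - 0.039768 = 0.960232

P ≈ 0.9602 ≈ 96.02%


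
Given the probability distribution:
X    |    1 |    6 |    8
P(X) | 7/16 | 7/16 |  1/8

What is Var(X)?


E[X] = 65/16
E[X²] = 387/16
Var(X) = E[X²] - (E[X])² = 387/16 - 4225/256 = 1967/256

Var(X) = 1967/256 ≈ 7.6836


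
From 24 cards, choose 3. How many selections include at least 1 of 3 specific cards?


Complement: C(24,3) - C(21,3) = 2024 - 1330 = 694

694


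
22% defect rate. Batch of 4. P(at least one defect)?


P(all good) = (39/50)^4 = 2313441/6250000
P(≥1 defect) = 3936559/6250000

P = 3936559/6250000 ≈ 62.98%


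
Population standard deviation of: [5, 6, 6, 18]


Mean = 35/4
  (5-35/4)²=225/16
  (6-35/4)²=121/16
  (6-35/4)²=121/16
  (18-35/4)²=1369/16
Σ(x-μ)² = 459/4
σ² = (459/4)/4 = 459/16

σ = √(459/16) ≈ 5.3561


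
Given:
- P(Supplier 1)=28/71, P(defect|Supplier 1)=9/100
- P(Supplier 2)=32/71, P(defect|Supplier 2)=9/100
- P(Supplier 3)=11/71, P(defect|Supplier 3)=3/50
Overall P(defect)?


P(B) = Σ P(B|Aᵢ)×P(Aᵢ)
  9/100×28/71 = 63/1775
  9/100×32/71 = 72/1775
  3/50×11/71 = 33/3550
Sum = 303/3550

P(defect) = 303/3550 ≈ 8.54%


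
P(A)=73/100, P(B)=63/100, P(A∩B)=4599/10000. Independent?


P(A)×P(B) = 4599/10000
P(A∩B) = 4599/10000
Equal ✓ → Independent

Yes, independent


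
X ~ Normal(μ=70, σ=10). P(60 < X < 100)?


z₁=(60-70)/10=-1.0, z₂=(100-70)/10=3.0
P = Φ(3.0) - Φ(-1.0) = 0.998650 - 0.158655 = 0.839995 ≈ 0.8400

P(60 < X < 100) ≈ 0.8400


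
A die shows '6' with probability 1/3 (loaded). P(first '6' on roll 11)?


Geometric: P(X=11) = (1-p)^(k-1)×p = (2/3)^10×1/3 = 1024/177147

P(X=11) = 1024/177147 ≈ 0.58%


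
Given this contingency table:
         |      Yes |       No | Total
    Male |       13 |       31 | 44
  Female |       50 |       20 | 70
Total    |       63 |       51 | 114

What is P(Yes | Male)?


P(Yes | Male) = 13/(13+31) = 13/44

P(Yes|Male) = 13/44 ≈ 29.55%


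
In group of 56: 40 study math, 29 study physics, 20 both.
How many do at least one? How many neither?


|A∪B| = 40+29-20 = 49
Neither = 56-49 = 7

At least one: 49; Neither: 7


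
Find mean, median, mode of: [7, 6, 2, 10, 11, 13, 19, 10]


Sorted: [2, 6, 7, 10, 10, 11, 13, 19]
Mean = 78/8 = 39/4
Median = 10
Freq: {7: 1, 6: 1, 2: 1, 10: 2, 11: 1, 13: 1, 19: 1}
Mode: [10]

Mean=39/4, Median=10, Mode=10


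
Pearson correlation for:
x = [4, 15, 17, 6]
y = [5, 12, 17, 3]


n=4, Σx=42, Σy=37, Σxy=507, Σx²=566, Σy²=467
r = (4×507 - 42×37)/√((4×566 - 42²)(4×467 - 37²))
= 474/√(500×499) = 474/√249500 ≈ 474/499.4997 ≈ 0.9489

r ≈ 0.9489


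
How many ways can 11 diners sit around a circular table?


Circular arrangements of 11 distinct objects: fix one position to break rotational symmetry.
(n-1)! = 10! = 3628800

3628800


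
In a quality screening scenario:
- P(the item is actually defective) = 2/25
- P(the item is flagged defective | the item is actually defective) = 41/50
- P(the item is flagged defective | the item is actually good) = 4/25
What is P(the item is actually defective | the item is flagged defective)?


Using Bayes' theorem:
P(A|B) = P(B|A)·P(A) / P(B)

P(the item is flagged defective) = 41/50 × 2/25 + 4/25 × 23/25
= 41/625 + 92/625 = 133/625

P(the item is actually defective|the item is flagged defective) = (41/625) / (133/625) = 41/133

P(the item is actually defective|the item is flagged defective) = 41/133 ≈ 30.83%


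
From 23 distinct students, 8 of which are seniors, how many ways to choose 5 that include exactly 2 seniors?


Choose 2 of the 8 seniors and 3 of the other 15 students:
C(8,2)×C(15,3) = 28×455 = 12740

12740


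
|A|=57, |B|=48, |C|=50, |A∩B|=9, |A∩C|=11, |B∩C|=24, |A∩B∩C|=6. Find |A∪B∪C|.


|A∪B∪C| = 57+48+50-9-11-24+6 = 117

|A∪B∪C| = 117


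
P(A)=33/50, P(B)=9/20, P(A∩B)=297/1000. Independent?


P(A)×P(B) = 297/1000
P(A∩B) = 297/1000
Equal ✓ → Independent

Yes, independent


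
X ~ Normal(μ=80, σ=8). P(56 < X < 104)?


z₁=(56-80)/8=-3.0, z₂=(104-80)/8=3.0
P = Φ(3.0) - Φ(-3.0) = 0.998650 - 0.001350 = 0.997300 ≈ 0.9973

P(56 < X < 104) ≈ 0.9973


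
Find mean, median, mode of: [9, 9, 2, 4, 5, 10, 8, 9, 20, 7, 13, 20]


Sorted: [2, 4, 5, 7, 8, 9, 9, 9, 10, 13, 20, 20]
Mean = 116/12 = 29/3
Median = 9
Freq: {9: 3, 2: 1, 4: 1, 5: 1, 10: 1, 8: 1, 20: 2, 7: 1, 13: 1}
Mode: [9]

Mean=29/3, Median=9, Mode=9


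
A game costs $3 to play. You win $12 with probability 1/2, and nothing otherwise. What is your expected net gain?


E[gain] = (12-3)×1/2 + (-3)×1/2
= 9/2 - 3/2 = 3

Expected net gain = $3 ≈ $3.00


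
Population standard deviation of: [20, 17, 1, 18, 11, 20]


Mean = 87/6 = 29/2
  (20-29/2)²=121/4
  (17-29/2)²=25/4
  (1-29/2)²=729/4
  (18-29/2)²=49/4
  (11-29/2)²=49/4
  (20-29/2)²=121/4
Σ(x-μ)² = 547/2
σ² = (547/2)/6 = 547/12

σ = √(547/12) ≈ 6.7515


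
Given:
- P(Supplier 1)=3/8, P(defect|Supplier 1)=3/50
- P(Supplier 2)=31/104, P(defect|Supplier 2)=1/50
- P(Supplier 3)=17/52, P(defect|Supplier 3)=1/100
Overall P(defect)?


P(B) = Σ P(B|Aᵢ)×P(Aᵢ)
  3/50×3/8 = 9/400
  1/50×31/104 = 31/5200
  1/100×17/52 = 17/5200
Sum = 33/1040

P(defect) = 33/1040 ≈ 3.17%


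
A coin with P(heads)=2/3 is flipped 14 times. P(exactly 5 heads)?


Binomial: P(X=5) = C(14,5)×p^5×(1-p)^9
= 2002 × 32/243 × 1/19683 = 64064/4782969

P(X=5) = 64064/4782969 ≈ 1.34%


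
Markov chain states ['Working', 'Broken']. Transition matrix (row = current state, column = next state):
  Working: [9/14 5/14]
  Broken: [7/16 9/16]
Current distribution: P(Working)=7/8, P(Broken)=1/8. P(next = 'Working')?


P(next=Working) = Σᵢ P(now=i)×P(i→Working)
= 7/8×9/14 + 1/8×7/16
= 9/16 + 7/128 = 79/128

P = 79/128 ≈ 0.6172


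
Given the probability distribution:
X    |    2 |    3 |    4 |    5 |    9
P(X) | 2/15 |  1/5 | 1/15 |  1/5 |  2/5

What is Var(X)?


E[X] = 86/15
E[X²] = 204/5
Var(X) = E[X²] - (E[X])² = 204/5 - 7396/225 = 1784/225

Var(X) = 1784/225 ≈ 7.9289


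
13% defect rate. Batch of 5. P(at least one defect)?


P(all good) = (87/100)^5 = 4984209207/10000000000
P(≥1 defect) = 5015790793/10000000000

P = 5015790793/10000000000 ≈ 50.16%


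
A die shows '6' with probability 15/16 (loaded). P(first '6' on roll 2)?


Geometric: P(X=2) = (1-p)^(k-1)×p = (1/16)^1×15/16 = 15/256

P(X=2) = 15/256 ≈ 5.86%


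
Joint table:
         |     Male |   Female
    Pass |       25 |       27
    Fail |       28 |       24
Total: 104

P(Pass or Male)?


P(Pass∨Male) = P(Pass) + P(Male) - P(Pass∧Male)
= (52 + 53 - 25)/104 = 80/104 = 10/13

P = 10/13 ≈ 76.92%


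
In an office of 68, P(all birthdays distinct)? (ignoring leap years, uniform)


P(all different) = Π(365-i)/365 for i=0..67
= (365/365)×(364/365)×...×(298/365)
= 0.001274

P ≈ 0.0013 ≈ 0.13%


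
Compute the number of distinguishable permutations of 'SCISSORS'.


Letters: 8, freq: {'S': 4, 'C': 1, 'I': 1, 'O': 1, 'R': 1}
8!/(4!×1!×1!×1!×1!) = 40320/24 = 1680

1680


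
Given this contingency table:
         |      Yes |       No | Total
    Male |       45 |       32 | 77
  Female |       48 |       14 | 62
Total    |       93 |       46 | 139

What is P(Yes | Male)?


P(Yes | Male) = 45/(45+32) = 45/77

P(Yes|Male) = 45/77 ≈ 58.44%


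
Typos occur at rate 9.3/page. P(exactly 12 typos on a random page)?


Poisson(λ=9.3): P(X=12) = e^(-λ)×λ^k/k!
= e^(-9.3) × 9.3^12 / 12!
≈ 9.142423148e-05 × 418596297479 / 479001600 ≈ 0.079895

P(X=12) ≈ 0.079895 ≈ 7.99%


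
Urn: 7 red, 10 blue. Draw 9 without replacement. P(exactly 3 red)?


Hypergeometric: C(7,3)×C(10,6)/C(17,9)
= 35×210/24310 = 735/2431

P(X=3) = 735/2431 ≈ 30.23%


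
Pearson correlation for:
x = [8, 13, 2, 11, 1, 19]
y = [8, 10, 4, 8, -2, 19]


n=6, Σx=54, Σy=47, Σxy=649, Σx²=720, Σy²=609
r = (6×649 - 54×47)/√((6×720 - 54²)(6×609 - 47²))
= 1356/√(1404×1445) = 1356/√2028780 ≈ 1356/1424.3525 ≈ 0.9520

r ≈ 0.9520


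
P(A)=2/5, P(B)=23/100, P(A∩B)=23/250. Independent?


P(A)×P(B) = 23/250
P(A∩B) = 23/250
Equal ✓ → Independent

Yes, independent


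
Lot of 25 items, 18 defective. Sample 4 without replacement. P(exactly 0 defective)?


Hypergeometric: C(18,0)×C(7,4)/C(25,4)
= 1×35/12650 = 7/2530

P(X=0) = 7/2530 ≈ 0.28%


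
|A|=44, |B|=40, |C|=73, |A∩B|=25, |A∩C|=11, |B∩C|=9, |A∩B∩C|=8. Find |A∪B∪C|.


|A∪B∪C| = 44+40+73-25-11-9+8 = 120

|A∪B∪C| = 120


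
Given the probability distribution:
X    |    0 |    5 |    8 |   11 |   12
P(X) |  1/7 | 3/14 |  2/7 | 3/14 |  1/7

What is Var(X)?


E[X] = 52/7
E[X²] = 491/7
Var(X) = E[X²] - (E[X])² = 491/7 - 2704/49 = 733/49

Var(X) = 733/49 ≈ 14.9592


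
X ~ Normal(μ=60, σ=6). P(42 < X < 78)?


z₁=(42-60)/6=-3.0, z₂=(78-60)/6=3.0
P = Φ(3.0) - Φ(-3.0) = 0.998650 - 0.001350 = 0.997300 ≈ 0.9973

P(42 < X < 78) ≈ 0.9973


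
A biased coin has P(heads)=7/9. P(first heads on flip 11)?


Geometric: P(X=11) = (1-p)^(k-1)×p = (2/9)^10×7/9 = 7168/31381059609

P(X=11) = 7168/31381059609 ≈ 0.00%


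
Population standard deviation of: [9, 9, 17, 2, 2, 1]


Mean = 40/6 = 20/3
  (9-20/3)²=49/9
  (9-20/3)²=49/9
  (17-20/3)²=961/9
  (2-20/3)²=196/9
  (2-20/3)²=196/9
  (1-20/3)²=289/9
Σ(x-μ)² = 580/3
σ² = (580/3)/6 = 290/9

σ = √(290/9) ≈ 5.6765


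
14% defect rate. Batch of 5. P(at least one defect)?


P(all good) = (43/50)^5 = 147008443/312500000
P(≥1 defect) = 165491557/312500000

P = 165491557/312500000 ≈ 52.96%


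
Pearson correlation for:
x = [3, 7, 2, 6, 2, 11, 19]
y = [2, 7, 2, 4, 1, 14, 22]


n=7, Σx=50, Σy=52, Σxy=657, Σx²=584, Σy²=754
r = (7×657 - 50×52)/√((7×584 - 50²)(7×754 - 52²))
= 1999/√(1588×2574) = 1999/√4087512 ≈ 1999/2021.7596 ≈ 0.9887

r ≈ 0.9887


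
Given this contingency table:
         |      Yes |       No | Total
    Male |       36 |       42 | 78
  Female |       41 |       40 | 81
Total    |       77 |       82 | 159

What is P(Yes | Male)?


P(Yes | Male) = 36/(36+42) = 36/78 = 6/13

P(Yes|Male) = 6/13 ≈ 46.15%


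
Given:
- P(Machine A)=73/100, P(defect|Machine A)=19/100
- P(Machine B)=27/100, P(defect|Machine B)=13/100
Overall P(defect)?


P(B) = Σ P(B|Aᵢ)×P(Aᵢ)
  19/100×73/100 = 1387/10000
  13/100×27/100 = 351/10000
Sum = 869/5000

P(defect) = 869/5000 ≈ 17.38%


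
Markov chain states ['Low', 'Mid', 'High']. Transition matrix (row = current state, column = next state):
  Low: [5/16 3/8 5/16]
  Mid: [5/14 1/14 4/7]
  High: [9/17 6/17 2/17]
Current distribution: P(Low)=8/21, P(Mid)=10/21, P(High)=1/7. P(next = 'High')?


P(next=High) = Σᵢ P(now=i)×P(i→High)
= 8/21×5/16 + 10/21×4/7 + 1/7×2/17
= 5/42 + 40/147 + 2/119 = 2039/4998

P = 2039/4998 ≈ 0.4080


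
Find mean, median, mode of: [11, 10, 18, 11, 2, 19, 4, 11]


Sorted: [2, 4, 10, 11, 11, 11, 18, 19]
Mean = 86/8 = 43/4
Median = 11
Freq: {11: 3, 10: 1, 18: 1, 2: 1, 19: 1, 4: 1}
Mode: [11]

Mean=43/4, Median=11, Mode=11


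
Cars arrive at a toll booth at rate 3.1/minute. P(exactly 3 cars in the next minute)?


Poisson(λ=3.1): P(X=3) = e^(-λ)×λ^k/k!
= e^(-3.1) × 3.1^3 / 3!
≈ 0.04504920239 × 29.791 / 6 ≈ 0.223677

P(X=3) ≈ 0.223677 ≈ 22.37%


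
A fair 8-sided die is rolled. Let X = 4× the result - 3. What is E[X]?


E[die] = (1+8)/2 = 9/2
E[X] = 4×9/2 - 3 = 15

E[X] = 15


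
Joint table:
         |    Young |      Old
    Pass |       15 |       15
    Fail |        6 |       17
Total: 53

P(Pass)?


P(Pass) = (15+15)/53 = 30/53

P(Pass) = 30/53 ≈ 56.60%


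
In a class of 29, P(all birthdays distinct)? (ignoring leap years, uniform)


P(all different) = Π(365-i)/365 for i=0..28
= (365/365)×(364/365)×...×(337/365)
= 0.319031

P ≈ 0.3190 ≈ 31.90%


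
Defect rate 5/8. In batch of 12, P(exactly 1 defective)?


Binomial: P(X=1) = C(12,1)×p^1×(1-p)^11
= 12 × 5/8 × 177147/8589934592 = 2657205/17179869184

P(X=1) = 2657205/17179869184 ≈ 0.02%


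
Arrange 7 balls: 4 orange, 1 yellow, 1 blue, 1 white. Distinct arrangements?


7!/(4!×1!×1!×1!) = 210

210


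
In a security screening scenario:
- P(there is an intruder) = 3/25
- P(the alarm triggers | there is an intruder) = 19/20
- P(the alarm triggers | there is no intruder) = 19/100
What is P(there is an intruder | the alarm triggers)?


Using Bayes' theorem:
P(A|B) = P(B|A)·P(A) / P(B)

P(the alarm triggers) = 19/20 × 3/25 + 19/100 × 22/25
= 57/500 + 209/1250 = 703/2500

P(there is an intruder|the alarm triggers) = (57/500) / (703/2500) = 15/37

P(there is an intruder|the alarm triggers) = 15/37 ≈ 40.54%


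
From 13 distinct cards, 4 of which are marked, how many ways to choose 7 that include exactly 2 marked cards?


Choose 2 of the 4 marked cards and 5 of the other 9 cards:
C(4,2)×C(9,5) = 6×126 = 756

756


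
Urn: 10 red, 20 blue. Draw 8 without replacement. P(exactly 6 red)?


Hypergeometric: C(10,6)×C(20,2)/C(30,8)
= 210×190/5852925 = 532/78039

P(X=6) = 532/78039 ≈ 0.68%


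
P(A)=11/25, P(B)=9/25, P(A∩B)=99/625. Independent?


P(A)×P(B) = 99/625
P(A∩B) = 99/625
Equal ✓ → Independent

Yes, independent


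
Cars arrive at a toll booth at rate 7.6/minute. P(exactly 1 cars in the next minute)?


Poisson(λ=7.6): P(X=1) = e^(-λ)×λ^k/k!
= e^(-7.6) × 7.6^1 / 1!
≈ 0.0005004514334 × 7.6 / 1 ≈ 0.003803

P(X=1) ≈ 0.003803 ≈ 0.38%


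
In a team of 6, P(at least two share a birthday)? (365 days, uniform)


P(all different) = Π(365-i)/365 for i=0..5
= 0.959538
P(match) = 1 - 0.959538 = 0.040462

P ≈ 0.0405 ≈ 4.05%


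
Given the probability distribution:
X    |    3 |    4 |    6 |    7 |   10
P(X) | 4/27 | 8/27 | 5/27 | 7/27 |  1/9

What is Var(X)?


E[X] = 17/3
E[X²] = 329/9
Var(X) = E[X²] - (E[X])² = 329/9 - 289/9 = 40/9

Var(X) = 40/9 ≈ 4.4444


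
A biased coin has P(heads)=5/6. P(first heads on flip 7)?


Geometric: P(X=7) = (1-p)^(k-1)×p = (1/6)^6×5/6 = 5/279936

P(X=7) = 5/279936 ≈ 0.00%


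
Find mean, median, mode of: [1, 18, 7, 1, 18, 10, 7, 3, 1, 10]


Sorted: [1, 1, 1, 3, 7, 7, 10, 10, 18, 18]
Mean = 76/10 = 38/5
Median = 7
Freq: {1: 3, 18: 2, 7: 2, 10: 2, 3: 1}
Mode: [1]

Mean=38/5, Median=7, Mode=1


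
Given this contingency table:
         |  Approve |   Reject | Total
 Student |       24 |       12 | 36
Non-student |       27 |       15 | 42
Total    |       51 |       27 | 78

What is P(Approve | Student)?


P(Approve | Student) = 24/(24+12) = 24/36 = 2/3

P(Approve|Student) = 2/3 ≈ 66.67%


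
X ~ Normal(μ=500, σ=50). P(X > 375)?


z = (375-500)/50 = -2.5
P(X > 375) = 1 - P(Z ≤ -2.5) = 1 - 0.0062 = 0.9938

P(X > 375) ≈ 0.9938


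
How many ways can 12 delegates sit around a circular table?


Circular arrangements of 12 distinct objects: fix one position to break rotational symmetry.
(n-1)! = 11! = 39916800

39916800


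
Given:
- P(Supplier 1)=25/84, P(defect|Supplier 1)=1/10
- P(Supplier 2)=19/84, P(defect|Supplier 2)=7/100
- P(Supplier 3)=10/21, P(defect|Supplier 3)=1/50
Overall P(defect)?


P(B) = Σ P(B|Aᵢ)×P(Aᵢ)
  1/10×25/84 = 5/168
  7/100×19/84 = 19/1200
  1/50×10/21 = 1/105
Sum = 463/8400

P(defect) = 463/8400 ≈ 5.51%


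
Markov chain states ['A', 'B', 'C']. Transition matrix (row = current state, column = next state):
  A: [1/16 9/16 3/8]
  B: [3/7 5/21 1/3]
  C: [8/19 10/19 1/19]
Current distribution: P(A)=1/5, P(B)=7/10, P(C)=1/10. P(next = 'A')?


P(next=A) = Σᵢ P(now=i)×P(i→A)
= 1/5×1/16 + 7/10×3/7 + 1/10×8/19
= 1/80 + 3/10 + 4/95 = 539/1520

P = 539/1520 ≈ 0.3546


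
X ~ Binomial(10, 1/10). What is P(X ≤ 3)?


P(X ≤ 3) = Σ P(X=i) for i=0..3
P(X=0) = 3486784401/10000000000
P(X=1) = 387420489/1000000000
P(X=2) = 387420489/2000000000
P(X=3) = 14348907/250000000
Sum = 617003001/625000000

P(X ≤ 3) = 617003001/625000000 ≈ 98.72%


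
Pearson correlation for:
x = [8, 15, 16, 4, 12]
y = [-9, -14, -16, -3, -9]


n=5, Σx=55, Σy=-51, Σxy=-658, Σx²=705, Σy²=623
r = (5×(-658) - 55×(-51))/√((5×705 - 55²)(5×623 - (-51)²))
= -485/√(500×514) = -485/√257000 ≈ -485/506.9517 ≈ -0.9567

r ≈ -0.9567


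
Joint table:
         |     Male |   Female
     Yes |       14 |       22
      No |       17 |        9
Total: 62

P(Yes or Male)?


P(Yes∨Male) = P(Yes) + P(Male) - P(Yes∧Male)
= (36 + 31 - 14)/62 = 53/62

P = 53/62 ≈ 85.48%


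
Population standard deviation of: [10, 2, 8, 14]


Mean = 34/4 = 17/2
  (10-17/2)²=9/4
  (2-17/2)²=169/4
  (8-17/2)²=1/4
  (14-17/2)²=121/4
Σ(x-μ)² = 75
σ² = 75/4

σ = √(75/4) ≈ 4.3301


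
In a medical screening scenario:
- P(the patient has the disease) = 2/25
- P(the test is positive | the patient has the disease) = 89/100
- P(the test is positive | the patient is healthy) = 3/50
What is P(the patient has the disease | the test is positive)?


Using Bayes' theorem:
P(A|B) = P(B|A)·P(A) / P(B)

P(the test is positive) = 89/100 × 2/25 + 3/50 × 23/25
= 89/1250 + 69/1250 = 79/625

P(the patient has the disease|the test is positive) = (89/1250) / (79/625) = 89/158

P(the patient has the disease|the test is positive) = 89/158 ≈ 56.33%


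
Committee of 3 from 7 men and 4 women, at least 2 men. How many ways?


Count by #men:
  2M,1W: C(7,2)×C(4,1)=84
  3M,0W: C(7,3)×C(4,0)=35
Total = 119

119


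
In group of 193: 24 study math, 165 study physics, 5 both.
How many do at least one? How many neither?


|A∪B| = 24+165-5 = 184
Neither = 193-184 = 9

At least one: 184; Neither: 9


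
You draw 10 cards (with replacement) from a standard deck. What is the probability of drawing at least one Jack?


P(not a Jack) = 48/52 = 12/13
P(none in 10 draws) = (12/13)^10 = 61917364224/137858491849
P(≥1 Jack) = 1 - 61917364224/137858491849 = 75941127625/137858491849

P = 75941127625/137858491849 ≈ 55.09%


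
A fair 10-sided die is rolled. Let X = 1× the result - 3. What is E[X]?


E[die] = (1+10)/2 = 11/2
E[X] = 1×11/2 - 3 = 5/2

E[X] = 5/2


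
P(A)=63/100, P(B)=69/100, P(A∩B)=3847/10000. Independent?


P(A)×P(B) = 4347/10000
P(A∩B) = 3847/10000
Not equal → NOT independent

No, not independent


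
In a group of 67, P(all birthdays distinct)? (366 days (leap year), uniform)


P(all different) = Π(366-i)/366 for i=0..66
= (366/366)×(365/366)×...×(300/366)
= 0.001590

P ≈ 0.0016 ≈ 0.16%


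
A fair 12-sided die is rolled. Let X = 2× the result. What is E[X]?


E[die] = (1+12)/2 = 13/2
E[X] = 2 × 13/2 = 13

E[X] = 13


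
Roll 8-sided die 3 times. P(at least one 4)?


P(no 4)^3 = (7/8)^3 = 343/512
P(≥1) = 1 - 343/512 = 169/512

P = 169/512 ≈ 33.01%


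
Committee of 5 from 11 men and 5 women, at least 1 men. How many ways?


Count by #men:
  1M,4W: C(11,1)×C(5,4)=55
  2M,3W: C(11,2)×C(5,3)=550
  3M,2W: C(11,3)×C(5,2)=1650
  4M,1W: C(11,4)×C(5,1)=1650
  5M,0W: C(11,5)×C(5,0)=462
Total = 4367

4367


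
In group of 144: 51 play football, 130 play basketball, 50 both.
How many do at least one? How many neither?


|A∪B| = 51+130-50 = 131
Neither = 144-131 = 13

At least one: 131; Neither: 13


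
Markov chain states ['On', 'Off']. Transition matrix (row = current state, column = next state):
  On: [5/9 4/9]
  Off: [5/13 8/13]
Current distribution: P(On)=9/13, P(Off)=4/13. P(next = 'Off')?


P(next=Off) = Σᵢ P(now=i)×P(i→Off)
= 9/13×4/9 + 4/13×8/13
= 4/13 + 32/169 = 84/169

P = 84/169 ≈ 0.4970


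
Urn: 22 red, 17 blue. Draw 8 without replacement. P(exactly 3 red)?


Hypergeometric: C(22,3)×C(17,5)/C(39,8)
= 1540×6188/61523748 = 980/6327

P(X=3) = 980/6327 ≈ 15.49%


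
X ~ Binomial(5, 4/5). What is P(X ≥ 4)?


P(X ≥ 4) = Σ P(X=i) for i=4..5
P(X=4) = 256/625
P(X=5) = 1024/3125
Sum = 2304/3125

P(X ≥ 4) = 2304/3125 ≈ 73.73%


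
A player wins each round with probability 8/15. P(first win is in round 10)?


Geometric: P(X=10) = (1-p)^(k-1)×p = (7/15)^9×8/15 = 322828856/576650390625

P(X=10) = 322828856/576650390625 ≈ 0.06%


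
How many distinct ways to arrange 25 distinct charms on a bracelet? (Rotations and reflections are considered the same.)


Free circular arrangements: rotations and reflections both identified.
(n-1)!/2 = 24!/2 = 620448401733239439360000/2 = 310224200866619719680000

310224200866619719680000


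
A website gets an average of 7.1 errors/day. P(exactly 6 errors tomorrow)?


Poisson(λ=7.1): P(X=6) = e^(-λ)×λ^k/k!
= e^(-7.1) × 7.1^6 / 6!
≈ 0.0008251049233 × 128100.283921 / 720 ≈ 0.146800

P(X=6) ≈ 0.146800 ≈ 14.68%


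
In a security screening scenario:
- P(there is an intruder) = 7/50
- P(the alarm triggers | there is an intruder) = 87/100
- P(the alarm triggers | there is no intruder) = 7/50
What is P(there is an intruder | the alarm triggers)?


Using Bayes' theorem:
P(A|B) = P(B|A)·P(A) / P(B)

P(the alarm triggers) = 87/100 × 7/50 + 7/50 × 43/50
= 609/5000 + 301/2500 = 1211/5000

P(there is an intruder|the alarm triggers) = (609/5000) / (1211/5000) = 87/173

P(there is an intruder|the alarm triggers) = 87/173 ≈ 50.29%


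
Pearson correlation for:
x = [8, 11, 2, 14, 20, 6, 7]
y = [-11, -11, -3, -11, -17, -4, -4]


n=7, Σx=68, Σy=-61, Σxy=-761, Σx²=870, Σy²=693
r = (7×(-761) - 68×(-61))/√((7×870 - 68²)(7×693 - (-61)²))
= -1179/√(1466×1130) = -1179/√1656580 ≈ -1179/1287.0820 ≈ -0.9160

r ≈ -0.9160


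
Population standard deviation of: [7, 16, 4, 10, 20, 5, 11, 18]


Mean = 91/8
  (7-91/8)²=1225/64
  (16-91/8)²=1369/64
  (4-91/8)²=3481/64
  (10-91/8)²=121/64
  (20-91/8)²=4761/64
  (5-91/8)²=2601/64
  (11-91/8)²=9/64
  (18-91/8)²=2809/64
Σ(x-μ)² = 2047/8
σ² = (2047/8)/8 = 2047/64

σ = √(2047/64) ≈ 5.6555


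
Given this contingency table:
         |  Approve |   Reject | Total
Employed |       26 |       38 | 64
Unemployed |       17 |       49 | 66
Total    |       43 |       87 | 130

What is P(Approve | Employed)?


P(Approve | Employed) = 26/(26+38) = 26/64 = 13/32

P(Approve|Employed) = 13/32 ≈ 40.62%


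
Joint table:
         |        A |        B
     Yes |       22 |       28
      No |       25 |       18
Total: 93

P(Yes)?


P(Yes) = (22+28)/93 = 50/93

P(Yes) = 50/93 ≈ 53.76%


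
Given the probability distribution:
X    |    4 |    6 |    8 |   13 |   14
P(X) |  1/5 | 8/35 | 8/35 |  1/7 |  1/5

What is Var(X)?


E[X] = 303/35
E[X²] = 447/5
Var(X) = E[X²] - (E[X])² = 447/5 - 91809/1225 = 17706/1225

Var(X) = 17706/1225 ≈ 14.4539


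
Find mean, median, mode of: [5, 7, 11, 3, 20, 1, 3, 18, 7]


Sorted: [1, 3, 3, 5, 7, 7, 11, 18, 20]
Mean = 75/9 = 25/3
Median = 7
Freq: {5: 1, 7: 2, 11: 1, 3: 2, 20: 1, 1: 1, 18: 1}
Mode: [3, 7]

Mean=25/3, Median=7, Mode=[3, 7]


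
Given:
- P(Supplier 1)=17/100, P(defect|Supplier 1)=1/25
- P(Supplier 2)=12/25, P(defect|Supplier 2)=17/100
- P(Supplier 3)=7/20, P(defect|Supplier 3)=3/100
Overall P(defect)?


P(B) = Σ P(B|Aᵢ)×P(Aᵢ)
  1/25×17/100 = 17/2500
  17/100×12/25 = 51/625
  3/100×7/20 = 21/2000
Sum = 989/10000

P(defect) = 989/10000 ≈ 9.89%


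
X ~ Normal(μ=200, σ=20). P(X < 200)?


z = (200-200)/20 = 0.0
P(Z < 0.0) = 0.5000

P(X < 200) ≈ 0.5000


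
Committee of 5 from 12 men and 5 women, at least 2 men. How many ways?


Count by #men:
  2M,3W: C(12,2)×C(5,3)=660
  3M,2W: C(12,3)×C(5,2)=2200
  4M,1W: C(12,4)×C(5,1)=2475
  5M,0W: C(12,5)×C(5,0)=792
Total = 6127

6127


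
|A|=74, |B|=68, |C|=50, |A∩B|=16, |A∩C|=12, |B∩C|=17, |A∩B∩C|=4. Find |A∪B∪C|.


|A∪B∪C| = 74+68+50-16-12-17+4 = 151

|A∪B∪C| = 151


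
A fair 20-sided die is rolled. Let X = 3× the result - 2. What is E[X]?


E[die] = (1+20)/2 = 21/2
E[X] = 3×21/2 - 2 = 59/2

E[X] = 59/2


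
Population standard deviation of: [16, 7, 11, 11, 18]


Mean = 63/5
  (16-63/5)²=289/25
  (7-63/5)²=784/25
  (11-63/5)²=64/25
  (11-63/5)²=64/25
  (18-63/5)²=729/25
Σ(x-μ)² = 386/5
σ² = (386/5)/5 = 386/25

σ = √(386/25) ≈ 3.9294


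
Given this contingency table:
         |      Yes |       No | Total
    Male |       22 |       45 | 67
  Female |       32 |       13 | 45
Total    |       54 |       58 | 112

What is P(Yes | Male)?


P(Yes | Male) = 22/(22+45) = 22/67

P(Yes|Male) = 22/67 ≈ 32.84%


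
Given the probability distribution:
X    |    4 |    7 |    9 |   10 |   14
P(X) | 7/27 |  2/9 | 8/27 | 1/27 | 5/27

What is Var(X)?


E[X] = 74/9
E[X²] = 2134/27
Var(X) = E[X²] - (E[X])² = 2134/27 - 5476/81 = 926/81

Var(X) = 926/81 ≈ 11.4321


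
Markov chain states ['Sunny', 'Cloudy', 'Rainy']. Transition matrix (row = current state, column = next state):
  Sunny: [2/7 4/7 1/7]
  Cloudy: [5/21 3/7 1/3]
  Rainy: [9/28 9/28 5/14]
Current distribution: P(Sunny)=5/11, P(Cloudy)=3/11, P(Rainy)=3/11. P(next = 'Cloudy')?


P(next=Cloudy) = Σᵢ P(now=i)×P(i→Cloudy)
= 5/11×4/7 + 3/11×3/7 + 3/11×9/28
= 20/77 + 9/77 + 27/308 = 13/28

P = 13/28 ≈ 0.4643


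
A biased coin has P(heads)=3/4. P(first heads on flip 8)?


Geometric: P(X=8) = (1-p)^(k-1)×p = (1/4)^7×3/4 = 3/65536

P(X=8) = 3/65536 ≈ 0.00%


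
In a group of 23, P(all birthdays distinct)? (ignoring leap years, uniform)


P(all different) = Π(365-i)/365 for i=0..22
= (365/365)×(364/365)×...×(343/365)
= 0.492703

P ≈ 0.4927 ≈ 49.27%


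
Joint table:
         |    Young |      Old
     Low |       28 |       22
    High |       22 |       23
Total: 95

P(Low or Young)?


P(Low∨Young) = P(Low) + P(Young) - P(Low∧Young)
= (50 + 50 - 28)/95 = 72/95

P = 72/95 ≈ 75.79%


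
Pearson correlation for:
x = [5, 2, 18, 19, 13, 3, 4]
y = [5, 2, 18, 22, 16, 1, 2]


n=7, Σx=64, Σy=66, Σxy=990, Σx²=908, Σy²=1098
r = (7×990 - 64×66)/√((7×908 - 64²)(7×1098 - 66²))
= 2706/√(2260×3330) = 2706/√7525800 ≈ 2706/2743.3192 ≈ 0.9864

r ≈ 0.9864


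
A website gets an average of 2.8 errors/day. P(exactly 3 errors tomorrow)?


Poisson(λ=2.8): P(X=3) = e^(-λ)×λ^k/k!
= e^(-2.8) × 2.8^3 / 3!
≈ 0.06081006263 × 21.952 / 6 ≈ 0.222484

P(X=3) ≈ 0.222484 ≈ 22.25%


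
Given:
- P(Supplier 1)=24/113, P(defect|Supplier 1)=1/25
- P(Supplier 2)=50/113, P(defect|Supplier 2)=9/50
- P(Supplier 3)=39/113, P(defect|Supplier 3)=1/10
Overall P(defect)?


P(B) = Σ P(B|Aᵢ)×P(Aᵢ)
  1/25×24/113 = 24/2825
  9/50×50/113 = 9/113
  1/10×39/113 = 39/1130
Sum = 693/5650

P(defect) = 693/5650 ≈ 12.27%


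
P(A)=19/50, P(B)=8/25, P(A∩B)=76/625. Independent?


P(A)×P(B) = 76/625
P(A∩B) = 76/625
Equal ✓ → Independent

Yes, independent


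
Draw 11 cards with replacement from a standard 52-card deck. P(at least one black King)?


P(not a black King) = 50/52 = 25/26
P(none in 11 draws) = (25/26)^11 = 2384185791015625/3670344486987776
P(≥1 black King) = 1 - 2384185791015625/3670344486987776 = 1286158695972151/3670344486987776

P = 1286158695972151/3670344486987776 ≈ 35.04%


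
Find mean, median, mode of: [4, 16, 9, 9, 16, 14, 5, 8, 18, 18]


Sorted: [4, 5, 8, 9, 9, 14, 16, 16, 18, 18]
Mean = 117/10
Median = 23/2
Freq: {4: 1, 16: 2, 9: 2, 14: 1, 5: 1, 8: 1, 18: 2}
Mode: [9, 16, 18]

Mean=117/10, Median=23/2, Mode=[9, 16, 18]
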